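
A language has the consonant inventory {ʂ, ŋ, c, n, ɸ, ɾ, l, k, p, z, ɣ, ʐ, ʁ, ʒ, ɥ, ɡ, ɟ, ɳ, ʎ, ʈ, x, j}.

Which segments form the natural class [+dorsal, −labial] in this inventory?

ŋ, c, k, ɣ, ʁ, ɡ, ɟ, ʎ, x, j

Eliminate segments failing any feature: /ʂ, n, ɸ, ɾ, l, p, z, ʐ, ʒ, ɳ, ʈ/ are [−dorsal]; /ɥ/ is [+labial]. The remaining /ŋ, c, k, ɣ, ʁ, ɡ, ɟ, ʎ, x, j/ satisfy [+dorsal], [−labial].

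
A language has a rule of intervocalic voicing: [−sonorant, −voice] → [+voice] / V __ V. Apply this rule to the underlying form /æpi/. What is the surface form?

/p/ satisfies [−sonorant, −voice] and sits in V __ V. The [+voice] counterpart of the voiceless bilabial stop is /b/. Other segments in /æpi/ either fail the structural description or are not in the environment, so the surface form is [æbi].

[æbi]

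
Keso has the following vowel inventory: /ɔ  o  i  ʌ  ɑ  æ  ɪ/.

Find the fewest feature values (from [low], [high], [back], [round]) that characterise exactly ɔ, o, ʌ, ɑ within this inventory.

Every target segment is [+back] and no other inventory member is, so one feature is enough.

[+back]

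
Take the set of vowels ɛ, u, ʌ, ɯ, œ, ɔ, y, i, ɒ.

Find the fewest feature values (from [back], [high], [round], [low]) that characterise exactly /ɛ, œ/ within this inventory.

Every target segment is [-high], [-back]; each remaining inventory member fails at least one of these. Each conjunct is needed — [-back] alone would also admit /y, i/; [-high] alone would also admit /ʌ, ɔ, ɒ/ — and no other single listed feature has exactly this extension, so two is the minimum.

[-high, -back]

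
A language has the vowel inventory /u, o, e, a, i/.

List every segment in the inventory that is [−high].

o, e, a

The [−high] segments here are /o, e, a/; the remaining /u, i/ are [+high].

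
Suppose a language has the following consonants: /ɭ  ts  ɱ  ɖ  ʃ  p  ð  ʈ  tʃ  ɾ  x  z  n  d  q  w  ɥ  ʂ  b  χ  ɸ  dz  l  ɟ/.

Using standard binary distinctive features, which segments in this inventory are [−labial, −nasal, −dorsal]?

ɭ, ts, ɖ, ʃ, ð, ʈ, tʃ, ɾ, z, d, ʂ, dz, l

Among the inventory, the [−labial] segments are /ɭ, ts, ɖ, ʃ, ð, ʈ, tʃ, ɾ, x, z, n, d, q, ʂ, χ, dz, l, ɟ/.
Of those, [−nasal] gives /ɭ, ts, ɖ, ʃ, ð, ʈ, tʃ, ɾ, x, z, d, q, ʂ, χ, dz, l, ɟ/.
Among these, [−dorsal] leaves /ɭ, ts, ɖ, ʃ, ð, ʈ, tʃ, ɾ, z, d, ʂ, dz, l/.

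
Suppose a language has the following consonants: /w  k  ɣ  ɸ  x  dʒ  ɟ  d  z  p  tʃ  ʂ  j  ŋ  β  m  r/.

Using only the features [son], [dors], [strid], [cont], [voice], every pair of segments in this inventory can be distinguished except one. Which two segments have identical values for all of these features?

Both /w/ and /j/ are [+sonorant], [+dorsal], [−strident], [+continuant], [+voice]. Since the list omits [labial], [round] and [back] — which do distinguish the labial-velar glide from the palatal glide — this pair collapses; all other pairs remain distinct.

w, j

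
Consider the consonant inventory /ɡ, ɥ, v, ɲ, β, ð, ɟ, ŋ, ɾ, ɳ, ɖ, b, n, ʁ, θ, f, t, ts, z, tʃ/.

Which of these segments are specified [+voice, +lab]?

Checking each segment against [+voice], [+labial]: /ɥ/ (labial-palatal glide), /v/ (voiced labiodental fricative), /β/ (voiced bilabial fricative), /b/ (voiced bilabial stop) satisfy every feature; every other segment in the inventory fails at least one.

ɥ, v, β, b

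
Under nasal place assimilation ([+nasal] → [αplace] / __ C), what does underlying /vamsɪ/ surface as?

In /vamsɪ/, the nasal /m/ precedes /s/, which is [+coronal]. The nasal assimilates in place, becoming the [+coronal] nasal /n/. The surface form is [vansɪ].

[vansɪ]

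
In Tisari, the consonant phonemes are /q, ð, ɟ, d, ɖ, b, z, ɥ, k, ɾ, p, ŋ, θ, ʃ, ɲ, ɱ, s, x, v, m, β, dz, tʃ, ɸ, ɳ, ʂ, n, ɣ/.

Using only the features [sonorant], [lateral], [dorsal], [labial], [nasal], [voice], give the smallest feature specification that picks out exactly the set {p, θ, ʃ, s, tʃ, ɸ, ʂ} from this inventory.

Every target segment is [−voice], [−dorsal]; each remaining inventory member fails at least one of these. Each conjunct is needed — [−dorsal] alone would also admit /ð, d, ɖ, b, …/; [−voice] alone would also admit /q, k, x/ — and no other single listed feature has exactly this extension, so two is the minimum.

[−voice, −dorsal]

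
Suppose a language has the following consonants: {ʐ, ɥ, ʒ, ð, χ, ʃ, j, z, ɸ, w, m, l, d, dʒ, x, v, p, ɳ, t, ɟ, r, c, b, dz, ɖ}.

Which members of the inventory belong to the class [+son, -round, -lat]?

Eliminate segments failing any feature: /ʐ, ʒ, ð, χ, ʃ, z, ɸ, d, dʒ, x, v, p, t, ɟ, c, b, dz, ɖ/ are [-sonorant]; /ɥ, w/ are [+round]; /l/ is [+lateral]. The remaining /j, m, ɳ, r/ satisfy [+sonorant], [-round], [-lateral].

j, m, ɳ, r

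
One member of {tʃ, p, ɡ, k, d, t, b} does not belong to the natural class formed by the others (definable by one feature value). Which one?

[delayed release] (equivalently [strident]) groups all but one: /p, d, t, ɡ, b, k/ share [-delayed release] while /tʃ/ (voiceless postalveolar affricate) alone is [+delayed release]. Removing any other segment would not leave a single-feature class that excludes it.

tʃ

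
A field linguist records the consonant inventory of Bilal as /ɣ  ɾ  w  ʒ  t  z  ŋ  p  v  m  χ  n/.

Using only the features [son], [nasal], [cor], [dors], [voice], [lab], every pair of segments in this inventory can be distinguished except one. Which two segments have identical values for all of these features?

ʒ, z

Both /ʒ/ and /z/ are [−sonorant], [−nasal], [+coronal], [−dorsal], [+voice], [−labial]. Since the list omits [anterior] and [distributed] — which do distinguish the voiced postalveolar fricative from the voiced alveolar fricative — this pair collapses; all other pairs remain distinct.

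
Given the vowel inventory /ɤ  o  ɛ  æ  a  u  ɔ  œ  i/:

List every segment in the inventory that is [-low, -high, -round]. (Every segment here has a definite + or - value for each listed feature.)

ɤ, ɛ

Checking each segment against [-low], [-high], [-round]: /ɤ/ (mid back unrounded tense vowel), /ɛ/ (mid front unrounded lax vowel) satisfy every feature; every other segment in the inventory fails at least one.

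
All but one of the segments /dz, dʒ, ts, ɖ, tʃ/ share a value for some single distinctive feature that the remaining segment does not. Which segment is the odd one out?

[delayed release] (equivalently [strident]) groups all but one: /dz, tʃ, dʒ, ts/ share [+delayed release] while /ɖ/ (voiced retroflex stop) alone is [−delayed release]. Removing any other segment would not leave a single-feature class that excludes it.

ɖ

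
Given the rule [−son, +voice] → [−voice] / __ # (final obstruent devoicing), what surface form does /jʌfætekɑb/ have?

Only the final segment /b/ is both word-final and matches the structural description. It is a voiced bilabial stop, so [−son, +voice] holds; changing it to [−voice] with all other features held fixed yields /p/ (voiceless bilabial stop). No other segment meets both the structural description and the environment, so the output is [jʌfætekɑp].

[jʌfætekɑp]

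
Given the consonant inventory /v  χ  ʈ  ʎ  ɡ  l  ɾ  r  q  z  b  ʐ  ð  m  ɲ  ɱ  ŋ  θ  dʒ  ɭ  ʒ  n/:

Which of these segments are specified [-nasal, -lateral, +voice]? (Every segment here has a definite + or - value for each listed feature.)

Checking each segment against [-nasal], [-lateral], [+voice]: /v/ (voiced labiodental fricative), /ɡ/ (voiced velar stop), /ɾ/ (alveolar tap), /r/ (alveolar trill), /z/ (voiced alveolar fricative), /b/ (voiced bilabial stop), among others, satisfy every feature; every other segment in the inventory fails at least one.

v, ɡ, ɾ, r, z, b, ʐ, ð, dʒ, ʒ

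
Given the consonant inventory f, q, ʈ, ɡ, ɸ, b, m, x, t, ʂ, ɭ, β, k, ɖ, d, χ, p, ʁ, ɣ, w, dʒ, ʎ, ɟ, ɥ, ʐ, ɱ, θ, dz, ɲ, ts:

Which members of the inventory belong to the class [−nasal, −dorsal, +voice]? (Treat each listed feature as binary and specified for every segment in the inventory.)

Checking each segment against [−nasal], [−dorsal], [+voice]: /b/ (voiced bilabial stop), /ɭ/ (retroflex lateral approximant), /β/ (voiced bilabial fricative), /ɖ/ (voiced retroflex stop), /d/ (voiced alveolar stop), /dʒ/ (voiced postalveolar affricate), among others, satisfy every feature; every other segment in the inventory fails at least one.

b, ɭ, β, ɖ, d, dʒ, ʐ, dz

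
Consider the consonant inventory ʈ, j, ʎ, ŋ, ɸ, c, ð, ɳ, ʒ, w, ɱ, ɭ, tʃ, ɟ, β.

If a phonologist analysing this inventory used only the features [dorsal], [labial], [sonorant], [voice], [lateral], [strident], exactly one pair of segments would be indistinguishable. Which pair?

On the given features, /j/ and /ŋ/ have an identical profile: [+dorsal], [−labial], [+sonorant], [+voice], [−lateral], [−strident]. No other two segments in the inventory coincide on all 6 features. (They do differ in [nasal], [continuant] and [back], which are not among the given features.)

j, ŋ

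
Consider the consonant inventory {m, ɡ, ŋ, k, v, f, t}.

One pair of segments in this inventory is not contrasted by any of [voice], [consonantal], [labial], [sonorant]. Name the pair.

/k/ (voiceless velar stop) and /t/ (voiceless alveolar stop) are both [-voice], [+consonantal], [-labial], [-sonorant], so none of the listed features separates them. (They do differ in [coronal] and [dorsal], which are not among the given features.) Every other pair in the inventory differs on at least one listed feature.

k, t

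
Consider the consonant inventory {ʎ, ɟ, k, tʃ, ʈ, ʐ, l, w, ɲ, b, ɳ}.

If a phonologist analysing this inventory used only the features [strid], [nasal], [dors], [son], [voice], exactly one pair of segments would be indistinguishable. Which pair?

/w/ (labial-velar glide) and /ʎ/ (palatal lateral approximant) are both [−strident], [−nasal], [+dorsal], [+sonorant], [+voice], so none of the listed features separates them. (They do differ in [lateral], [labial], [round] and [back], which are not among the given features.) Every other pair in the inventory differs on at least one listed feature.

w, ʎ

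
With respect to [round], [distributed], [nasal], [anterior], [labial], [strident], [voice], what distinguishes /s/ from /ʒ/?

/s/ is the voiceless alveolar fricative and /ʒ/ is the voiced postalveolar fricative. Both are [−round], [−nasal], [−labial], [+strident]. /s/ is [−voice] while /ʒ/ is [+voice]; /s/ is [+anterior] while /ʒ/ is [−anterior]; /s/ is [−distributed] while /ʒ/ is [+distributed], so the distinguishing features are [voice], [anterior], [distributed].

[voice], [anterior], [distributed]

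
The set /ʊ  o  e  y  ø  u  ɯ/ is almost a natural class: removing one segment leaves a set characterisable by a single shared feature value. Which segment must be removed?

ʊ

[tense] groups all but one: /ø, y, e, o, u, ɯ/ share [+tense] while /ʊ/ (high back rounded lax vowel) alone is [−tense]. Removing any other segment would not leave a single-feature class that excludes it.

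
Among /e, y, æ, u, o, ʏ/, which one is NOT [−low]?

æ

/æ/ is the low front unrounded vowel, which is [+low]; the rest — /y, ʏ, u, e, o/ — are [−low].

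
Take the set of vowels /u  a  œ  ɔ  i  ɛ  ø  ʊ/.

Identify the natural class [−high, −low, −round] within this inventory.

ɛ

Checking each segment against [−high], [−low], [−round]: /ɛ/ (mid front unrounded lax vowel) satisfies every feature; every other segment in the inventory fails at least one.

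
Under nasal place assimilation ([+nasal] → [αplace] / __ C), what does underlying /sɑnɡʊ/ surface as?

The only nasal preceding a consonant is /n/ before /ɡ/. /ɡ/ is [+dorsal], so /n/ → /ŋ/, giving [sɑŋɡʊ].

[sɑŋɡʊ]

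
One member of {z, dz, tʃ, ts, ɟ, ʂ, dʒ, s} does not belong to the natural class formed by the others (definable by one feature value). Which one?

ɟ

The remaining segments after removing /ɟ/ share [+strident]; /ɟ/ (voiced palatal stop) is [−strident]. For every other candidate removal, the leftover set fails to share any single feature value that the removed segment lacks.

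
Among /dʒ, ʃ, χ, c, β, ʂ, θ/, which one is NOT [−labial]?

β

/β/ is the voiced bilabial fricative, which is [+labial]; the rest — /ʂ, c, ʃ, dʒ, χ, θ/ — are [−labial].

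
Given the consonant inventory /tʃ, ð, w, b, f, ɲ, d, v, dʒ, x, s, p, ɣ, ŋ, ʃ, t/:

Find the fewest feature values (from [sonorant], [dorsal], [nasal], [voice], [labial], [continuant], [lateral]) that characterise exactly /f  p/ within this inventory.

[−voice, +labial]

/f, p/ are all [−voice], [+labial], and no other segment in the inventory matches both values. Dropping any one of them over-generates: [+labial] alone would also admit /w, b, v/; [−voice] alone would also admit /tʃ, x, s, ʃ, …/. No other single listed feature picks out exactly this set either, so fewer than two features will not do.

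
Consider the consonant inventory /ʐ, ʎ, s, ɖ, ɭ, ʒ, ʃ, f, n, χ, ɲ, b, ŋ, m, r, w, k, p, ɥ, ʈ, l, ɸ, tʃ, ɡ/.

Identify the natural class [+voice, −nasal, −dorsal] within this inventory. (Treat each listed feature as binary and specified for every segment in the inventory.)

ʐ, ɖ, ɭ, ʒ, b, r, l

Eliminate segments failing any feature: /ʎ, w, ɥ, ɡ/ are [+dorsal]; /s, ʃ, f, χ, k, p, ʈ, ɸ, tʃ/ are [−voice]; /n, ɲ, ŋ, m/ are [+nasal]. The remaining /ʐ, ɖ, ɭ, ʒ, b, r, l/ satisfy [+voice], [−nasal], [−dorsal].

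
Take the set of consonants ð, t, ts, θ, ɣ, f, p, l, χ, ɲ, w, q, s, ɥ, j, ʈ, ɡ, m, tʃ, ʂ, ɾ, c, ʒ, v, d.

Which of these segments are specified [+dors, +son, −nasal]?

w, ɥ, j

Among the inventory, the [+dorsal] segments are /ɣ, χ, ɲ, w, q, ɥ, j, ɡ, c/.
Within that set, [+sonorant] gives /ɲ, w, ɥ, j/.
Among these, [−nasal] leaves /w, ɥ, j/.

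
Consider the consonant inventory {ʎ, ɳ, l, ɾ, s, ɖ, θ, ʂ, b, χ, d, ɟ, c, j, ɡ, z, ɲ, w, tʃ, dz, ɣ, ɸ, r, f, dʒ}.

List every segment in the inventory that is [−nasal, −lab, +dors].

Checking each segment against [−nasal], [−labial], [+dorsal]: /ʎ/ (palatal lateral approximant), /χ/ (voiceless uvular fricative), /ɟ/ (voiced palatal stop), /c/ (voiceless palatal stop), /j/ (palatal glide), /ɡ/ (voiced velar stop), among others, satisfy every feature; every other segment in the inventory fails at least one.

ʎ, χ, ɟ, c, j, ɡ, ɣ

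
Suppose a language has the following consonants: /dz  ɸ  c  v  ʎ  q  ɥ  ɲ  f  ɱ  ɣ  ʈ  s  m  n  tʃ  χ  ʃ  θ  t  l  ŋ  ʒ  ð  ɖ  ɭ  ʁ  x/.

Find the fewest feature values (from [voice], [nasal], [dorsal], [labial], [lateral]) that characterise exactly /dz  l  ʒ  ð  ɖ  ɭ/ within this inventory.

/dz, l, ʒ, ð, ɖ, ɭ/ are all [+voice], [−nasal], [−labial], [−dorsal], and no other segment in the inventory matches all four values. Dropping any one of them over-generates: [−nasal, −labial, −dorsal] alone would also admit /ʈ, s, tʃ, ʃ, …/; [+voice, −labial, −dorsal] alone would also admit /n/; [+voice, −nasal, −dorsal] alone would also admit /v/; [+voice, −nasal, −labial] alone would also admit /ʎ, ɣ, ʁ/. No other combination of three listed features picks out exactly this set either, so fewer than four features will not do.

[+voice, −nasal, −labial, −dorsal]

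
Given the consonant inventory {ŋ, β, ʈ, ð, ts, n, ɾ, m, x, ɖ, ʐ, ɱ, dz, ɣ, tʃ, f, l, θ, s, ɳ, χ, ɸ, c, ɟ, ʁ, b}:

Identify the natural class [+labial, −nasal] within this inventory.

First, the [+labial] segments are /β, m, ɱ, f, ɸ, b/.
Intersecting with [−nasal] leaves /β, f, ɸ, b/.

β, f, ɸ, b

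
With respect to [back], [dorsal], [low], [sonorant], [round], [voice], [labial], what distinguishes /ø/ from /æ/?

/ø/ is the mid front rounded tense vowel and /æ/ is the low front unrounded vowel. Both are [−back], [+dorsal], [+sonorant], [+voice]. /ø/ is [+labial] while /æ/ is [−labial]; /ø/ is [+round] while /æ/ is [−round]; /ø/ is [−low] while /æ/ is [+low], so the distinguishing features are [labial], [round], [low].

[labial], [round], [low]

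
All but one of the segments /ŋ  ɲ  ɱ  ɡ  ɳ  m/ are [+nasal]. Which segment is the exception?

/ɱ, m, ɲ, ŋ, ɳ/ are all [+nasal]; /ɡ/ (voiced velar stop) is [-nasal].

ɡ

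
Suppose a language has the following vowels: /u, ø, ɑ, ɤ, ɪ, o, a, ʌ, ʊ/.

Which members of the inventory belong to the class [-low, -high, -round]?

Checking each segment against [-low], [-high], [-round]: /ɤ/ (mid back unrounded tense vowel), /ʌ/ (mid back unrounded lax vowel) satisfy every feature; every other segment in the inventory fails at least one.

ɤ, ʌ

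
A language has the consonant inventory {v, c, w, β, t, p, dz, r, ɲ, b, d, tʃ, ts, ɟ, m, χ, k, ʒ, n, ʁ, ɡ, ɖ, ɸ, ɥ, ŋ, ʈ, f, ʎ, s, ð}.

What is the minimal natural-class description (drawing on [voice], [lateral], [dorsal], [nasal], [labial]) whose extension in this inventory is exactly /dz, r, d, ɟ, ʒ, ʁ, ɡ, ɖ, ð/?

[+voice, −nasal, −lateral, −labial]

Every target segment is [+voice], [−nasal], [−lateral], [−labial]; each remaining inventory member fails at least one of these. Each conjunct is needed — [−nasal, −lateral, −labial] alone would also admit /c, t, tʃ, ts, …/; [+voice, −lateral, −labial] alone would also admit /ɲ, n, ŋ/; [+voice, −nasal, −labial] alone would also admit /ʎ/; [+voice, −nasal, −lateral] alone would also admit /v, w, β, b, …/ — and no other combination of three listed features has exactly this extension, so four is the minimum.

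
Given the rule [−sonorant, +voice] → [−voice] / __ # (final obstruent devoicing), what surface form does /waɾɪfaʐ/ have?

[waɾɪfaʂ]

/ʐ/ satisfies [−sonorant, +voice] and sits in __ #. The [−voice] counterpart of the voiced retroflex fricative is /ʂ/. Other segments in /waɾɪfaʐ/ either fail the structural description or are not in the environment, so the surface form is [waɾɪfaʂ].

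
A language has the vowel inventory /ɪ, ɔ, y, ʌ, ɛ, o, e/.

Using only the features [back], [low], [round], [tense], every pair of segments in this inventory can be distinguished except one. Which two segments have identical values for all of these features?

ɛ, ɪ

Both /ɛ/ and /ɪ/ are [−back], [−low], [−round], [−tense]. Since the list omits [high] — which does distinguish the mid front unrounded lax vowel from the high front unrounded lax vowel — this pair collapses; all other pairs remain distinct.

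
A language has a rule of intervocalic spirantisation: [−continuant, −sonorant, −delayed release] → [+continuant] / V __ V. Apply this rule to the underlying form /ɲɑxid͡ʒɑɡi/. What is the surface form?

/ɡ/ satisfies [−continuant, −sonorant, −delayed release] and sits in V __ V. The [+continuant] counterpart of the voiced velar stop is /ɣ/. Other segments in /ɲɑxid͡ʒɑɡi/ either fail the structural description or are not in the environment, so the surface form is [ɲɑxid͡ʒɑɣi].

[ɲɑxid͡ʒɑɣi]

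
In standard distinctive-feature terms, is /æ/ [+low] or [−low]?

[+low]

/æ/ is the low front unrounded vowel, hence [+low].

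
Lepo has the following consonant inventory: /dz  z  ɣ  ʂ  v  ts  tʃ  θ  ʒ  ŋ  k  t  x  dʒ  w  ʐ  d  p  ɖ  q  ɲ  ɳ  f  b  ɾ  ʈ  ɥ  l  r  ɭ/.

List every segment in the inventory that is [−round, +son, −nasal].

Eliminate segments failing any feature: /dz, z, ɣ, ʂ, v, ts, tʃ, θ, ʒ, k, t, x, dʒ, ʐ, d, p, ɖ, q, f, b, ʈ/ are [−sonorant]; /ŋ, ɲ, ɳ/ are [+nasal]; /w, ɥ/ are [+round]. The remaining /ɾ, l, r, ɭ/ satisfy [−round], [+sonorant], [−nasal].

ɾ, l, r, ɭ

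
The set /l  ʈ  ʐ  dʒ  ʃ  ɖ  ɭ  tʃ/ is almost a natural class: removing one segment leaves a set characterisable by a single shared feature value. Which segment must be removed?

l

[anterior] groups all but one: /ʐ, ɭ, ʈ, dʒ, ɖ, tʃ, ʃ/ share [-anterior] while /l/ (alveolar lateral approximant) alone is [+anterior]. Removing any other segment would not leave a single-feature class that excludes it.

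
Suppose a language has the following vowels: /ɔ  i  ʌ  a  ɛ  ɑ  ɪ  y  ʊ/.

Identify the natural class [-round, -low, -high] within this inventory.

ʌ, ɛ

Eliminate segments failing any feature: /ɔ, y, ʊ/ are [+round]; /i, ɪ/ are [+high]; /a, ɑ/ are [+low]. The remaining /ʌ, ɛ/ satisfy [-round], [-low], [-high].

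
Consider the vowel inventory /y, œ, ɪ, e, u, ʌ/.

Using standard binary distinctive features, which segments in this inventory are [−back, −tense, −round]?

Eliminate segments failing any feature: /y, e/ are [+tense]; /œ/ is [+round]; /u, ʌ/ are [+back]. The remaining /ɪ/ satisfy [−back], [−tense], [−round].

ɪ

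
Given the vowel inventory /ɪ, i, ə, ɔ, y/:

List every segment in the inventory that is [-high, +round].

Checking each segment against [-high], [+round]: /ɔ/ (mid back rounded lax vowel) satisfies every feature; every other segment in the inventory fails at least one.

ɔ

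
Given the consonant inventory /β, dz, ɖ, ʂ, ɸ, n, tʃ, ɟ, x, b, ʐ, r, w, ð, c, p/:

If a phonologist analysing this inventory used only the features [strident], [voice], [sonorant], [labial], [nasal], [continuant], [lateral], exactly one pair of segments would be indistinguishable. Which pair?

ɟ, ɖ

/ɟ/ (voiced palatal stop) and /ɖ/ (voiced retroflex stop) are both [-strident], [+voice], [-sonorant], [-labial], [-nasal], [-continuant], [-lateral], so none of the listed features separates them. (They do differ in [dorsal], which is not among the given features.) Every other pair in the inventory differs on at least one listed feature.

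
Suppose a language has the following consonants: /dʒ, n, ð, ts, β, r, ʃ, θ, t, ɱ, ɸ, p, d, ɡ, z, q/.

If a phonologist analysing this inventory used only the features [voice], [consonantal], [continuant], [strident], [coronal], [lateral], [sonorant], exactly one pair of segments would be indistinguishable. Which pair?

On the given features, /p/ and /q/ have an identical profile: [-voice], [+consonantal], [-continuant], [-strident], [-coronal], [-lateral], [-sonorant]. No other two segments in the inventory coincide on all 7 features. (They do differ in [labial] and [dorsal], which are not among the given features.)

p, q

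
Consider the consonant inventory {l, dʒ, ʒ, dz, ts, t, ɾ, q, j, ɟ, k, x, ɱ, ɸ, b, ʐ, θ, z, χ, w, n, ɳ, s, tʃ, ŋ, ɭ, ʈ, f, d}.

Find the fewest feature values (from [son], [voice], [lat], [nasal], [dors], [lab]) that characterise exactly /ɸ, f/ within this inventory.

[-voice, +lab]

/ɸ, f/ are all [-voice], [+labial], and no other segment in the inventory matches both values. Dropping any one of them over-generates: [+labial] alone would also admit /ɱ, b, w/; [-voice] alone would also admit /ts, t, q, k, …/. No other single listed feature picks out exactly this set either, so fewer than two features will not do.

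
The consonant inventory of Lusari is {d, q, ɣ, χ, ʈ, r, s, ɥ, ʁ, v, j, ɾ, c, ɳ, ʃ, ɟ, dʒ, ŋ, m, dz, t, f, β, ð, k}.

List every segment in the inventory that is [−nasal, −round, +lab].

Checking each segment against [−nasal], [−round], [+labial]: /v/ (voiced labiodental fricative), /f/ (voiceless labiodental fricative), /β/ (voiced bilabial fricative) satisfy every feature; every other segment in the inventory fails at least one.

v, f, β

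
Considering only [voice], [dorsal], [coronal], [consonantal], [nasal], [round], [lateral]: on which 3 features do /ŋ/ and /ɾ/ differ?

[nasal], [coronal], [dorsal]

/ŋ/ (velar nasal) and /ɾ/ (alveolar tap) agree on [+voice], [+consonantal], [-round], [-lateral]. They differ on [nasal] (/ŋ/ [+], /ɾ/ [-]), [coronal] (/ŋ/ [-], /ɾ/ [+]), [dorsal] (/ŋ/ [+], /ɾ/ [-]).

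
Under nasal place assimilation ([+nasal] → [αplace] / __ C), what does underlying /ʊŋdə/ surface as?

[ʊndə]

/ŋ/ sits before the [+coronal] consonant /d/, so it takes on [+coronal] and surfaces as /n/. The rest of the form is unaffected: [ʊndə].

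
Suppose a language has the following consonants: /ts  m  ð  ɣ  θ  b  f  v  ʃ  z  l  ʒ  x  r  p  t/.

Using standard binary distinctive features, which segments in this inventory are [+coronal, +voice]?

ð, z, l, ʒ, r

The [+coronal] segments are /ts, ð, θ, ʃ, z, l, ʒ, r, t/.
Of those, [+voice] leaves /ð, z, l, ʒ, r/.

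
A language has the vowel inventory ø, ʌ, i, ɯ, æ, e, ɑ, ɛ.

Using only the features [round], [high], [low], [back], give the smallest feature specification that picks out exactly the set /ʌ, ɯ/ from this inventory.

/ʌ, ɯ/ are all [-low], [+back], and no other segment in the inventory matches both values. Dropping any one of them over-generates: [+back] alone would also admit /ɑ/; [-low] alone would also admit /ø, i, e, ɛ/. No other single listed feature picks out exactly this set either, so fewer than two features will not do.

[-low, +back]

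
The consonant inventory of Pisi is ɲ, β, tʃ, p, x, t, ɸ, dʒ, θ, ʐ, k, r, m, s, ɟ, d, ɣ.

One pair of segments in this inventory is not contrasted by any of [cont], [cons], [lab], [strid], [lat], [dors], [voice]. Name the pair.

Both /ɟ/ and /ɲ/ are [-continuant], [+consonantal], [-labial], [-strident], [-lateral], [+dorsal], [+voice]. Since the list omits [sonorant] and [nasal] — which do distinguish the voiced palatal stop from the palatal nasal — this pair collapses; all other pairs remain distinct.

ɟ, ɲ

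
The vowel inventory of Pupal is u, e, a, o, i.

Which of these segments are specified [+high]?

u, i

The [+high] segments here are /u, i/; the remaining /e, a, o/ are [−high].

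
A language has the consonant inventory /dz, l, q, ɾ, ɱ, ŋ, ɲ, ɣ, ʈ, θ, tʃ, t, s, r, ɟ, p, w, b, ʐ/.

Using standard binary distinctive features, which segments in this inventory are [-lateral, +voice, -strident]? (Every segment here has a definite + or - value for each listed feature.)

ɾ, ɱ, ŋ, ɲ, ɣ, r, ɟ, w, b

First, the [-lateral] segments are /dz, q, ɾ, ɱ, ŋ, ɲ, ɣ, ʈ, θ, tʃ, t, s, r, ɟ, p, w, b, ʐ/.
Among these, [+voice] gives /dz, ɾ, ɱ, ŋ, ɲ, ɣ, r, ɟ, w, b, ʐ/.
Of those, [-strident] leaves /ɾ, ɱ, ŋ, ɲ, ɣ, r, ɟ, w, b/.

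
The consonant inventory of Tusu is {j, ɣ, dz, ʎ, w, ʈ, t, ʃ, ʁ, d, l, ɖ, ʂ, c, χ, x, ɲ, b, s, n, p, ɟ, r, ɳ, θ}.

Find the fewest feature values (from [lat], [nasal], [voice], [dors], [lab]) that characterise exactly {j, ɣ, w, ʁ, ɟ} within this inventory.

[+voice, −nasal, −lat, +dors]

/j, ɣ, w, ʁ, ɟ/ are all [+voice], [−nasal], [−lateral], [+dorsal], and no other segment in the inventory matches all four values. Dropping any one of them over-generates: [−nasal, −lateral, +dorsal] alone would also admit /c, χ, x/; [+voice, −lateral, +dorsal] alone would also admit /ɲ/; [+voice, −nasal, +dorsal] alone would also admit /ʎ/; [+voice, −nasal, −lateral] alone would also admit /dz, d, ɖ, b, …/. No other combination of three listed features picks out exactly this set either, so fewer than four features will not do.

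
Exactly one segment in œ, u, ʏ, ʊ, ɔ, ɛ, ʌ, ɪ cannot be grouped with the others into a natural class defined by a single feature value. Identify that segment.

u

The remaining segments after removing /u/ share [−tense]; /u/ (high back rounded tense vowel) is [+tense]. For every other candidate removal, the leftover set fails to share any single feature value that the removed segment lacks.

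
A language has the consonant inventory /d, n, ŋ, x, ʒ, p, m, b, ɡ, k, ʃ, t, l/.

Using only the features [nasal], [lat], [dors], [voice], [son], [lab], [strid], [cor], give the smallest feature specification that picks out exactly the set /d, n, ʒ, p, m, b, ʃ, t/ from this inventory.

[-lat, -dors]

The class [-lateral], [-dorsal] has exactly /d, n, ʒ, p, m, b, ʃ, t/ as its extension in this inventory. No smaller conjunction from the listed features achieves this: [-dorsal] alone would also admit /l/; [-lateral] alone would also admit /ŋ, x, ɡ, k/; and checking the remaining single features turns up none with this extension.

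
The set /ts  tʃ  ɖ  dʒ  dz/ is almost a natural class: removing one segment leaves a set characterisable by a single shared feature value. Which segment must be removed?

The remaining segments after removing /ɖ/ share [+delayed release]; /ɖ/ (voiced retroflex stop) is [−delayed release]. For every other candidate removal, the leftover set fails to share any single feature value that the removed segment lacks.

ɖ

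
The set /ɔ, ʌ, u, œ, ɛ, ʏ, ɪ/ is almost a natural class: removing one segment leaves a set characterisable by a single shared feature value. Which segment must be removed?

The remaining segments after removing /u/ share [-tense]; /u/ (high back rounded tense vowel) is [+tense]. For every other candidate removal, the leftover set fails to share any single feature value that the removed segment lacks.

u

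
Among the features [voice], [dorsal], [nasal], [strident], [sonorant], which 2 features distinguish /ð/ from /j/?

/ð/ (voiced dental fricative) and /j/ (palatal glide) agree on [+voice], [−nasal], [−strident]. They differ on [sonorant] (/ð/ [−], /j/ [+]), [dorsal] (/ð/ [−], /j/ [+]).

[sonorant], [dorsal]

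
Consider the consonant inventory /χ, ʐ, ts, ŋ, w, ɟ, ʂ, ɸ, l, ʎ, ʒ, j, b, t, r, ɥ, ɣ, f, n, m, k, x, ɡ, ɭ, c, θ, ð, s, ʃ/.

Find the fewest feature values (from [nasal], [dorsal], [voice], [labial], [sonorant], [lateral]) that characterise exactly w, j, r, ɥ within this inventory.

/w, j, r, ɥ/ are all [+sonorant], [−nasal], [−lateral], and no other segment in the inventory matches all three values. Dropping any one of them over-generates: [−nasal, −lateral] alone would also admit /χ, ʐ, ts, ɟ, …/; [+sonorant, −lateral] alone would also admit /ŋ, n, m/; [+sonorant, −nasal] alone would also admit /l, ʎ, ɭ/. No other combination of two listed features picks out exactly this set either, so fewer than three features will not do.

[+sonorant, −nasal, −lateral]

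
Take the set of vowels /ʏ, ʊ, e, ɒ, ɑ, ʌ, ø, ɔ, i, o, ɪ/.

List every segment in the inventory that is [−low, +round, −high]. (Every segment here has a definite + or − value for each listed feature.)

Eliminate segments failing any feature: /ʏ, ʊ/ are [+high]; /e, ʌ, i, ɪ/ are [−round]; /ɒ, ɑ/ are [+low]. The remaining /ø, ɔ, o/ satisfy [−low], [+round], [−high].

ø, ɔ, o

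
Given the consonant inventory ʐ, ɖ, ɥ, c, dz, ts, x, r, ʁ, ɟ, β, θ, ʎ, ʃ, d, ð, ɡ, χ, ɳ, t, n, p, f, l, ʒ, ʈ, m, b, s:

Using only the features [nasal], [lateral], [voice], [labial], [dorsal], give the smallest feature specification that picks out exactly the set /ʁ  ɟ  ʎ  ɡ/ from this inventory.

/ʁ, ɟ, ʎ, ɡ/ are all [+voice], [−labial], [+dorsal], and no other segment in the inventory matches all three values. Dropping any one of them over-generates: [−labial, +dorsal] alone would also admit /c, x, χ/; [+voice, +dorsal] alone would also admit /ɥ/; [+voice, −labial] alone would also admit /ʐ, ɖ, dz, r, …/. No other combination of two listed features picks out exactly this set either, so fewer than three features will not do.

[+voice, −labial, +dorsal]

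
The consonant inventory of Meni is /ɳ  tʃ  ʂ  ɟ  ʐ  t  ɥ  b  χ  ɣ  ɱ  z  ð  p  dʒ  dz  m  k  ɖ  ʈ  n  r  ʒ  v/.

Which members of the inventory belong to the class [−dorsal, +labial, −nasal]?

b, p, v

The [−dorsal] segments are /ɳ, tʃ, ʂ, ʐ, t, b, ɱ, z, ð, p, dʒ, dz, m, ɖ, ʈ, n, r, ʒ, v/.
Among these, [+labial] gives /b, ɱ, p, m, v/.
Then [−nasal] leaves /b, p, v/.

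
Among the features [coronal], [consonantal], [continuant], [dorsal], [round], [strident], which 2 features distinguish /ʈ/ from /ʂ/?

The two segments share [+coronal], [+consonantal], [−dorsal], [−round]. The only features from the list on which they differ: /ʈ/ is [−continuant] while /ʂ/ is [+continuant]; /ʈ/ is [−strident] while /ʂ/ is [+strident].

[continuant], [strident]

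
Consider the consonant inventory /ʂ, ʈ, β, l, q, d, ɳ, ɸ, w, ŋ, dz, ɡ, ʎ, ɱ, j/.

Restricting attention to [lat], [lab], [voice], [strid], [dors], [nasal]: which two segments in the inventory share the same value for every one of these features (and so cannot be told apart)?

/ɡ/ (voiced velar stop) and /j/ (palatal glide) are both [-lateral], [-labial], [+voice], [-strident], [+dorsal], [-nasal], so none of the listed features separates them. (They do differ in [sonorant], [continuant] and [back], which are not among the given features.) Every other pair in the inventory differs on at least one listed feature.

ɡ, j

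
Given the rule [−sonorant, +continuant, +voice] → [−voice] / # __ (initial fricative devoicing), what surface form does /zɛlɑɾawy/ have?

[sɛlɑɾawy]

The only segment in the rule's environment that also matches [−sonorant, +continuant, +voice] is /z/. Applying [−voice] turns the voiced alveolar fricative into /s/ (voiceless alveolar fricative), giving [sɛlɑɾawy].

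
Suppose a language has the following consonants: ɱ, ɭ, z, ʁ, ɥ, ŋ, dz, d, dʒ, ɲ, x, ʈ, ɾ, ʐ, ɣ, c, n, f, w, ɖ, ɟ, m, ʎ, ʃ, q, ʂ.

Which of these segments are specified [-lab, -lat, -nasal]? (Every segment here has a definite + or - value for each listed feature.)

z, ʁ, dz, d, dʒ, x, ʈ, ɾ, ʐ, ɣ, c, ɖ, ɟ, ʃ, q, ʂ

The [-labial] segments are /ɭ, z, ʁ, ŋ, dz, d, dʒ, ɲ, x, ʈ, ɾ, ʐ, ɣ, c, n, ɖ, ɟ, ʎ, ʃ, q, ʂ/.
Of those, [-lateral] gives /z, ʁ, ŋ, dz, d, dʒ, ɲ, x, ʈ, ɾ, ʐ, ɣ, c, n, ɖ, ɟ, ʃ, q, ʂ/.
Intersecting with [-nasal] leaves /z, ʁ, dz, d, dʒ, x, ʈ, ɾ, ʐ, ɣ, c, ɖ, ɟ, ʃ, q, ʂ/.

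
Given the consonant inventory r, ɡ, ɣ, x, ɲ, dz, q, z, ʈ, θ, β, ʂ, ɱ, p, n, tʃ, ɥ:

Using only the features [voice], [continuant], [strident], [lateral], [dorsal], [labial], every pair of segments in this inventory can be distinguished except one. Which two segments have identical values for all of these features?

ɡ, ɲ

On the given features, /ɡ/ and /ɲ/ have an identical profile: [+voice], [-continuant], [-strident], [-lateral], [+dorsal], [-labial]. No other two segments in the inventory coincide on all 6 features. (They do differ in [sonorant], [nasal] and [back], which are not among the given features.)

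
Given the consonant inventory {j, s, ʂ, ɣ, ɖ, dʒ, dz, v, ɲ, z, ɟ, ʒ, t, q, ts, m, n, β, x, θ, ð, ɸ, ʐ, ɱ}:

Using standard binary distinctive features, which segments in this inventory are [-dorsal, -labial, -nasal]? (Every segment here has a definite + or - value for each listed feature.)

Checking each segment against [-dorsal], [-labial], [-nasal]: /s/ (voiceless alveolar fricative), /ʂ/ (voiceless retroflex fricative), /ɖ/ (voiced retroflex stop), /dʒ/ (voiced postalveolar affricate), /dz/ (voiced alveolar affricate), /z/ (voiced alveolar fricative), among others, satisfy every feature; every other segment in the inventory fails at least one.

s, ʂ, ɖ, dʒ, dz, z, ʒ, t, ts, θ, ð, ʐ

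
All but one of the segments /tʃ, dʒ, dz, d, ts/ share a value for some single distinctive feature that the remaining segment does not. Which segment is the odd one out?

/tʃ, ts, dz, dʒ/ are all [+delayed release], but /d/ (voiced alveolar stop) is [-delayed release]. No other single segment can be removed to leave a set sharing one feature value that the removed segment lacks, so /d/ is the odd one out.

d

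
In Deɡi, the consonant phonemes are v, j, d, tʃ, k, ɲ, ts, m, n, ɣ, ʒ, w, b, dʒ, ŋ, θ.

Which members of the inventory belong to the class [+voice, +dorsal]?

j, ɲ, ɣ, w, ŋ

Checking each segment against [+voice], [+dorsal]: /j/ (palatal glide), /ɲ/ (palatal nasal), /ɣ/ (voiced velar fricative), /w/ (labial-velar glide), /ŋ/ (velar nasal) satisfy every feature; every other segment in the inventory fails at least one.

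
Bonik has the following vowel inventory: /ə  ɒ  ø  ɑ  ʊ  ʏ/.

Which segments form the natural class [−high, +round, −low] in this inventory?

Among the inventory, the [−high] segments are /ə, ɒ, ø, ɑ/.
Within that set, [+round] gives /ɒ, ø/.
Among these, [−low] leaves /ø/.

ø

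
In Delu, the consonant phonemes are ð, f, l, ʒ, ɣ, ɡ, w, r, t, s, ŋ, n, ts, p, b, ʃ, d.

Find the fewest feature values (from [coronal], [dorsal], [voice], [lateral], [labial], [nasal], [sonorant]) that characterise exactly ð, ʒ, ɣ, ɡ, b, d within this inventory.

/ð, ʒ, ɣ, ɡ, b, d/ are all [-sonorant], [+voice], and no other segment in the inventory matches both values. Dropping any one of them over-generates: [+voice] alone would also admit /l, w, r, ŋ, …/; [-sonorant] alone would also admit /f, t, s, ts, …/. No other single listed feature picks out exactly this set either, so fewer than two features will not do.

[-sonorant, +voice]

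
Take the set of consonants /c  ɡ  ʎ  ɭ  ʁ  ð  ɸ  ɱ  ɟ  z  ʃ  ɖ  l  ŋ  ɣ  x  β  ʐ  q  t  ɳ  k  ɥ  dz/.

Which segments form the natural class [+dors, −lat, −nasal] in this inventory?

First, the [+dorsal] segments are /c, ɡ, ʎ, ʁ, ɟ, ŋ, ɣ, x, q, k, ɥ/.
Then [−lateral] gives /c, ɡ, ʁ, ɟ, ŋ, ɣ, x, q, k, ɥ/.
Among these, [−nasal] leaves /c, ɡ, ʁ, ɟ, ɣ, x, q, k, ɥ/.

c, ɡ, ʁ, ɟ, ɣ, x, q, k, ɥ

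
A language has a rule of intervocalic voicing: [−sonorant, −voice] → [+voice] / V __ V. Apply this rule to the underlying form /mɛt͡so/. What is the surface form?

The only segment in the rule's environment that also matches [−sonorant, −voice] is /t͡s/. Applying [+voice] turns the voiceless alveolar affricate into /d͡z/ (voiced alveolar affricate), giving [mɛd͡zo].

[mɛd͡zo]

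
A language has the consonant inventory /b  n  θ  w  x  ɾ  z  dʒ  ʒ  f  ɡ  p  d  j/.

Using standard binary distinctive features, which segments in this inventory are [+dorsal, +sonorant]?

w, j

Checking each segment against [+dorsal], [+sonorant]: /w/ (labial-velar glide), /j/ (palatal glide) satisfy every feature; every other segment in the inventory fails at least one.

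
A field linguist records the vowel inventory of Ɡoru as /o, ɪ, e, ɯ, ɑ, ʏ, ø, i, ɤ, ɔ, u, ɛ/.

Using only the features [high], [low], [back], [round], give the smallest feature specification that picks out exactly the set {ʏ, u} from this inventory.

[+high, +round]

/ʏ, u/ are all [+high], [+round], and no other segment in the inventory matches both values. Dropping any one of them over-generates: [+round] alone would also admit /o, ø, ɔ/; [+high] alone would also admit /ɪ, ɯ, i/. No other single listed feature picks out exactly this set either, so fewer than two features will not do.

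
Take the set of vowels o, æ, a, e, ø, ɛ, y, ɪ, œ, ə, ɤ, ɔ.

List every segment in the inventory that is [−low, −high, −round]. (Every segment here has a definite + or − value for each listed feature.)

e, ɛ, ə, ɤ

Eliminate segments failing any feature: /o, ø, œ, ɔ/ are [+round]; /æ, a/ are [+low]; /y, ɪ/ are [+high]. The remaining /e, ɛ, ə, ɤ/ satisfy [−low], [−high], [−round].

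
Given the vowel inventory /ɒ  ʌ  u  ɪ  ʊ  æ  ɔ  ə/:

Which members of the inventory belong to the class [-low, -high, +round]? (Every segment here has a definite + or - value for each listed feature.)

ɔ

First, the [-low] segments are /ʌ, u, ɪ, ʊ, ɔ, ə/.
Intersecting with [-high] gives /ʌ, ɔ, ə/.
Intersecting with [+round] leaves /ɔ/.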